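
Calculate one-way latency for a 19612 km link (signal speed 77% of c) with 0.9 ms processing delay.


Speed = 0.77 * 3e5 km/s = 231000 km/s
Propagation delay = 19612 / 231000 = 0.0849 s = 84.9004 ms
Processing delay = 0.9 ms
Total one-way latency = 85.8004 ms


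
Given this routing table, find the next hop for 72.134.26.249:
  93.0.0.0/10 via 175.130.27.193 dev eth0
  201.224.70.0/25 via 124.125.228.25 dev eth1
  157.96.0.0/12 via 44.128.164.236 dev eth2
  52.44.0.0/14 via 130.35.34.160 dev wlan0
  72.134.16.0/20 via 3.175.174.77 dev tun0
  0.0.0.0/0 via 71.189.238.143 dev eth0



Longest prefix match for 72.134.26.249:
  /10 93.0.0.0: no
  /25 201.224.70.0: no
  /12 157.96.0.0: no
  /14 52.44.0.0: no
  /20 72.134.16.0: MATCH
  /0 0.0.0.0: MATCH
Selected: next-hop 3.175.174.77 via tun0 (matched /20)


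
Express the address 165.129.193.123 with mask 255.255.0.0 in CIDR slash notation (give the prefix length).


Binary: 11111111.11111111.00000000.00000000
Count leading 1s
Prefix: /16


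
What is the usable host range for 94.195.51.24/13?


Network: 94.192.0.0
Broadcast: 94.199.255.255
First usable = network + 1
Last usable = broadcast - 1
Range: 94.192.0.1 to 94.199.255.254


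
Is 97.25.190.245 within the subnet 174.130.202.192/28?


Subnet network: 174.130.202.192
Test IP AND mask: 97.25.190.240
No, 97.25.190.245 is not in 174.130.202.192/28


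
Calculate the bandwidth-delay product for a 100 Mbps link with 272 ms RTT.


BDP = bandwidth * RTT
= 100 Mbps * 272 ms
= 100 * 1e6 * 272 / 1000 bits
= 27200000 bits
= 3400000 bytes
= 3320.3125 KB
BDP = 27200000 bits (3400000 bytes)


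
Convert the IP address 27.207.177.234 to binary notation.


27 = 00011011
207 = 11001111
177 = 10110001
234 = 11101010
Binary: 00011011.11001111.10110001.11101010


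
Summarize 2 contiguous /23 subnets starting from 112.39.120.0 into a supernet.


Original prefix: /23
Number of subnets: 2 = 2^1
New prefix = 23 - 1 = 22
Supernet: 112.39.120.0/22


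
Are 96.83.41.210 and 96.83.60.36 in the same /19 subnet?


Mask: 255.255.224.0
96.83.41.210 AND mask = 96.83.32.0
96.83.60.36 AND mask = 96.83.32.0
Yes, same subnet (96.83.32.0)


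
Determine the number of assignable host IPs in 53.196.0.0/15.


Host bits = 32 - 15 = 17
Total addresses = 2^17 = 131072
Usable = total - 2 (network and broadcast)
Usable hosts: 131070


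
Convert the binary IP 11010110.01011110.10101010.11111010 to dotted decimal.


11010110 = 214
01011110 = 94
10101010 = 170
11111010 = 250
IP: 214.94.170.250


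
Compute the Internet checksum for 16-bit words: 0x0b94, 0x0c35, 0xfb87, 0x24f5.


Sum all words (with carry folding):
+ 0x0b94 = 0x0b94
+ 0x0c35 = 0x17c9
+ 0xfb87 = 0x1351
+ 0x24f5 = 0x3846
One's complement: ~0x3846
Checksum = 0xc7b9


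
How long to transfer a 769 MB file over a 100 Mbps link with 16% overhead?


Effective throughput = 100 * (1 - 16/100) = 84 Mbps
File size in Mb = 769 * 8 = 6152 Mb
Time = 6152 / 84
Time = 73.2381 seconds


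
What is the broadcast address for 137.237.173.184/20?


Network: 137.237.160.0/20
Host bits = 12
Set all host bits to 1:
Broadcast: 137.237.175.255


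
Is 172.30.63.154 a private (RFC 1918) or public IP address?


RFC 1918 private ranges:
  10.0.0.0/8 (10.0.0.0 - 10.255.255.255)
  172.16.0.0/12 (172.16.0.0 - 172.31.255.255)
  192.168.0.0/16 (192.168.0.0 - 192.168.255.255)
Private (in 172.16.0.0/12)


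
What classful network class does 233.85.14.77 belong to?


First octet: 233
Binary: 11101001
1110xxxx -> Class D (224-239)
Class D (multicast), default mask N/A


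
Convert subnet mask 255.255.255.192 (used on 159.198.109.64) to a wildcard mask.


Subnet mask: 255.255.255.192
Wildcard = 255.255.255.255 - subnet mask
255 - 255 = 0
255 - 255 = 0
255 - 255 = 0
255 - 192 = 63
Wildcard: 0.0.0.63


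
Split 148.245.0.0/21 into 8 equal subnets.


New prefix = 21 + 3 = 24
Each subnet has 256 addresses
  148.245.0.0/24
  148.245.1.0/24
  148.245.2.0/24
  148.245.3.0/24
  148.245.4.0/24
  148.245.5.0/24
  148.245.6.0/24
  148.245.7.0/24
Subnets: 148.245.0.0/24, 148.245.1.0/24, 148.245.2.0/24, 148.245.3.0/24, 148.245.4.0/24, 148.245.5.0/24, 148.245.6.0/24, 148.245.7.0/24


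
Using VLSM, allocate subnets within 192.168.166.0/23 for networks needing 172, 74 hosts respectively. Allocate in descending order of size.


172 hosts -> /24 (254 usable): 192.168.166.0/24
74 hosts -> /25 (126 usable): 192.168.167.0/25
Allocation: 192.168.166.0/24 (172 hosts, 254 usable); 192.168.167.0/25 (74 hosts, 126 usable)


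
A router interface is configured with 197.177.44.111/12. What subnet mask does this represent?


/12 means 12 network bits, 20 host bits
Binary: 11111111111100000000000000000000
Mask: 255.240.0.0


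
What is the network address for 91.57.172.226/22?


IP:   01011011.00111001.10101100.11100010
Mask: 11111111.11111111.11111100.00000000
AND operation:
Net:  01011011.00111001.10101100.00000000
Network: 91.57.172.0/22


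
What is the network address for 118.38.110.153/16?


IP:   01110110.00100110.01101110.10011001
Mask: 11111111.11111111.00000000.00000000
AND operation:
Net:  01110110.00100110.00000000.00000000
Network: 118.38.0.0/16


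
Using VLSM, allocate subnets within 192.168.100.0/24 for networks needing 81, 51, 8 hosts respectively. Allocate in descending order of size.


81 hosts -> /25 (126 usable): 192.168.100.0/25
51 hosts -> /26 (62 usable): 192.168.100.128/26
8 hosts -> /28 (14 usable): 192.168.100.192/28
Allocation: 192.168.100.0/25 (81 hosts, 126 usable); 192.168.100.128/26 (51 hosts, 62 usable); 192.168.100.192/28 (8 hosts, 14 usable)


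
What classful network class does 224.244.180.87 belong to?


First octet: 224
Binary: 11100000
1110xxxx -> Class D (224-239)
Class D (multicast), default mask N/A


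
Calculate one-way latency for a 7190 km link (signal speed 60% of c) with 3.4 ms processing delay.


Speed = 0.6 * 3e5 km/s = 180000 km/s
Propagation delay = 7190 / 180000 = 0.0399 s = 39.9444 ms
Processing delay = 3.4 ms
Total one-way latency = 43.3444 ms


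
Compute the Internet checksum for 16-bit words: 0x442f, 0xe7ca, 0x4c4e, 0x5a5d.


Sum all words (with carry folding):
+ 0x442f = 0x442f
+ 0xe7ca = 0x2bfa
+ 0x4c4e = 0x7848
+ 0x5a5d = 0xd2a5
One's complement: ~0xd2a5
Checksum = 0x2d5a


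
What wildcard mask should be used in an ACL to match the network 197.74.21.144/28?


Subnet mask: 255.255.255.240
Wildcard = 255.255.255.255 - subnet mask
255 - 255 = 0
255 - 255 = 0
255 - 255 = 0
255 - 240 = 15
Wildcard: 0.0.0.15


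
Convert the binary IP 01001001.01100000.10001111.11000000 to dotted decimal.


01001001 = 73
01100000 = 96
10001111 = 143
11000000 = 192
IP: 73.96.143.192


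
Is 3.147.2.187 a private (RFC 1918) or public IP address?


RFC 1918 private ranges:
  10.0.0.0/8 (10.0.0.0 - 10.255.255.255)
  172.16.0.0/12 (172.16.0.0 - 172.31.255.255)
  192.168.0.0/16 (192.168.0.0 - 192.168.255.255)
Public (not in any RFC 1918 range)


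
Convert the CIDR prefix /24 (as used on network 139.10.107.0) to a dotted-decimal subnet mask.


/24 means 24 network bits, 8 host bits
Binary: 11111111111111111111111100000000
Mask: 255.255.255.0


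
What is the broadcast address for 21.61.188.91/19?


Network: 21.61.160.0/19
Host bits = 13
Set all host bits to 1:
Broadcast: 21.61.191.255


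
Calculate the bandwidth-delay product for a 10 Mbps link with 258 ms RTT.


BDP = bandwidth * RTT
= 10 Mbps * 258 ms
= 10 * 1e6 * 258 / 1000 bits
= 2580000 bits
= 322500 bytes
= 314.9414 KB
BDP = 2580000 bits (322500 bytes)


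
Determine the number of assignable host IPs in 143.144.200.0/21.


Host bits = 32 - 21 = 11
Total addresses = 2^11 = 2048
Usable = total - 2 (network and broadcast)
Usable hosts: 2046


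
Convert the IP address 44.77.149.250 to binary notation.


44 = 00101100
77 = 01001101
149 = 10010101
250 = 11111010
Binary: 00101100.01001101.10010101.11111010


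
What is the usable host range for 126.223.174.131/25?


Network: 126.223.174.128
Broadcast: 126.223.174.255
First usable = network + 1
Last usable = broadcast - 1
Range: 126.223.174.129 to 126.223.174.254


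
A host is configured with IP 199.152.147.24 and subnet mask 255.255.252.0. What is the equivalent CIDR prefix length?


Binary: 11111111.11111111.11111100.00000000
Count leading 1s
Prefix: /22


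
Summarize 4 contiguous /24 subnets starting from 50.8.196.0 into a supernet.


Original prefix: /24
Number of subnets: 4 = 2^2
New prefix = 24 - 2 = 22
Supernet: 50.8.196.0/22


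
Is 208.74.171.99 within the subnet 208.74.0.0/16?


Subnet network: 208.74.0.0
Test IP AND mask: 208.74.0.0
Yes, 208.74.171.99 is in 208.74.0.0/16


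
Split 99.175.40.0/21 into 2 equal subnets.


New prefix = 21 + 1 = 22
Each subnet has 1024 addresses
  99.175.40.0/22
  99.175.44.0/22
Subnets: 99.175.40.0/22, 99.175.44.0/22


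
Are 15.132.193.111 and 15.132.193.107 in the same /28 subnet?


Mask: 255.255.255.240
15.132.193.111 AND mask = 15.132.193.96
15.132.193.107 AND mask = 15.132.193.96
Yes, same subnet (15.132.193.96)


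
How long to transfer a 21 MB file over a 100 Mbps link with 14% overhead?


Effective throughput = 100 * (1 - 14/100) = 86 Mbps
File size in Mb = 21 * 8 = 168 Mb
Time = 168 / 86
Time = 1.9535 seconds


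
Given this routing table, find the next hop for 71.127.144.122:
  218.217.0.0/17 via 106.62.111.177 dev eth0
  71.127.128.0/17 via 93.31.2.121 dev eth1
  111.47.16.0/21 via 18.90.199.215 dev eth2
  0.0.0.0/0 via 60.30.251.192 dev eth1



Longest prefix match for 71.127.144.122:
  /17 218.217.0.0: no
  /17 71.127.128.0: MATCH
  /21 111.47.16.0: no
  /0 0.0.0.0: MATCH
Selected: next-hop 93.31.2.121 via eth1 (matched /17)


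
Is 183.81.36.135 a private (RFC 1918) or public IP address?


RFC 1918 private ranges:
  10.0.0.0/8 (10.0.0.0 - 10.255.255.255)
  172.16.0.0/12 (172.16.0.0 - 172.31.255.255)
  192.168.0.0/16 (192.168.0.0 - 192.168.255.255)
Public (not in any RFC 1918 range)


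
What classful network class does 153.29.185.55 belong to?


First octet: 153
Binary: 10011001
10xxxxxx -> Class B (128-191)
Class B, default mask 255.255.0.0 (/16)


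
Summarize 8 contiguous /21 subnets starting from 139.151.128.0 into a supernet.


Original prefix: /21
Number of subnets: 8 = 2^3
New prefix = 21 - 3 = 18
Supernet: 139.151.128.0/18


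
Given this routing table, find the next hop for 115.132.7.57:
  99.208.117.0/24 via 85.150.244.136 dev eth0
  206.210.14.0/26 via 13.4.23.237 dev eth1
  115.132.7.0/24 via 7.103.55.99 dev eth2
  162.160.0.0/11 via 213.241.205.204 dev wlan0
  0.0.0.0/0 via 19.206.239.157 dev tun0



Longest prefix match for 115.132.7.57:
  /24 99.208.117.0: no
  /26 206.210.14.0: no
  /24 115.132.7.0: MATCH
  /11 162.160.0.0: no
  /0 0.0.0.0: MATCH
Selected: next-hop 7.103.55.99 via eth2 (matched /24)


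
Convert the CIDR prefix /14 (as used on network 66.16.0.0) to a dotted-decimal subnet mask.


/14 means 14 network bits, 18 host bits
Binary: 11111111111111000000000000000000
Mask: 255.252.0.0


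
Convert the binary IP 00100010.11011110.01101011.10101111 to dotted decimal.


00100010 = 34
11011110 = 222
01101011 = 107
10101111 = 175
IP: 34.222.107.175


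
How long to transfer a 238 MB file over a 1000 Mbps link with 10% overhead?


Effective throughput = 1000 * (1 - 10/100) = 900 Mbps
File size in Mb = 238 * 8 = 1904 Mb
Time = 1904 / 900
Time = 2.1156 seconds


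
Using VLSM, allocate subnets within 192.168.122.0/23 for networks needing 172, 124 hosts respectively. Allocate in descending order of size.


172 hosts -> /24 (254 usable): 192.168.122.0/24
124 hosts -> /25 (126 usable): 192.168.123.0/25
Allocation: 192.168.122.0/24 (172 hosts, 254 usable); 192.168.123.0/25 (124 hosts, 126 usable)


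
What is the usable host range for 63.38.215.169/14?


Network: 63.36.0.0
Broadcast: 63.39.255.255
First usable = network + 1
Last usable = broadcast - 1
Range: 63.36.0.1 to 63.39.255.254


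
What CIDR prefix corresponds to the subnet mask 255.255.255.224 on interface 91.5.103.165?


Binary: 11111111.11111111.11111111.11100000
Count leading 1s
Prefix: /27


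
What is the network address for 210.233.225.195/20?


IP:   11010010.11101001.11100001.11000011
Mask: 11111111.11111111.11110000.00000000
AND operation:
Net:  11010010.11101001.11100000.00000000
Network: 210.233.224.0/20


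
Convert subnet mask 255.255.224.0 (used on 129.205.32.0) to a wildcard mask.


Subnet mask: 255.255.224.0
Wildcard = 255.255.255.255 - subnet mask
255 - 255 = 0
255 - 255 = 0
255 - 224 = 31
255 - 0 = 255
Wildcard: 0.0.31.255


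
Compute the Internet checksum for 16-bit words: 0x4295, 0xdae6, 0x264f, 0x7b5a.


Sum all words (with carry folding):
+ 0x4295 = 0x4295
+ 0xdae6 = 0x1d7c
+ 0x264f = 0x43cb
+ 0x7b5a = 0xbf25
One's complement: ~0xbf25
Checksum = 0x40da


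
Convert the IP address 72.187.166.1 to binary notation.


72 = 01001000
187 = 10111011
166 = 10100110
1 = 00000001
Binary: 01001000.10111011.10100110.00000001


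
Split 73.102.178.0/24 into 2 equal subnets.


New prefix = 24 + 1 = 25
Each subnet has 128 addresses
  73.102.178.0/25
  73.102.178.128/25
Subnets: 73.102.178.0/25, 73.102.178.128/25


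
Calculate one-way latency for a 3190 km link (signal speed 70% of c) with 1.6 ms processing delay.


Speed = 0.7 * 3e5 km/s = 210000 km/s
Propagation delay = 3190 / 210000 = 0.0152 s = 15.1905 ms
Processing delay = 1.6 ms
Total one-way latency = 16.7905 ms


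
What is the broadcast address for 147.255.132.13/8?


Network: 147.0.0.0/8
Host bits = 24
Set all host bits to 1:
Broadcast: 147.255.255.255


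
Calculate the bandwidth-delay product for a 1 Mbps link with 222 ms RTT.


BDP = bandwidth * RTT
= 1 Mbps * 222 ms
= 1 * 1e6 * 222 / 1000 bits
= 222000 bits
= 27750 bytes
= 27.0996 KB
BDP = 222000 bits (27750 bytes)


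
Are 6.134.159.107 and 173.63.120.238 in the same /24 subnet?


Mask: 255.255.255.0
6.134.159.107 AND mask = 6.134.159.0
173.63.120.238 AND mask = 173.63.120.0
No, different subnets (6.134.159.0 vs 173.63.120.0)


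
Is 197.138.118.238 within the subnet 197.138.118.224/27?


Subnet network: 197.138.118.224
Test IP AND mask: 197.138.118.224
Yes, 197.138.118.238 is in 197.138.118.224/27


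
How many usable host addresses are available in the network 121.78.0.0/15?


Host bits = 32 - 15 = 17
Total addresses = 2^17 = 131072
Usable = total - 2 (network and broadcast)
Usable hosts: 131070


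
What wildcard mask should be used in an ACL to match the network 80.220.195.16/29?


Subnet mask: 255.255.255.248
Wildcard = 255.255.255.255 - subnet mask
255 - 255 = 0
255 - 255 = 0
255 - 255 = 0
255 - 248 = 7
Wildcard: 0.0.0.7


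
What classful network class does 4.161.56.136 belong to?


First octet: 4
Binary: 00000100
0xxxxxxx -> Class A (1-126)
Class A, default mask 255.0.0.0 (/8)


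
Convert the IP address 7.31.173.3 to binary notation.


7 = 00000111
31 = 00011111
173 = 10101101
3 = 00000011
Binary: 00000111.00011111.10101101.00000011


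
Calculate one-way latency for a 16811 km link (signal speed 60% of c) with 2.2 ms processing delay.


Speed = 0.6 * 3e5 km/s = 180000 km/s
Propagation delay = 16811 / 180000 = 0.0934 s = 93.3944 ms
Processing delay = 2.2 ms
Total one-way latency = 95.5944 ms


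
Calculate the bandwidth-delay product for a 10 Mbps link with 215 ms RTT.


BDP = bandwidth * RTT
= 10 Mbps * 215 ms
= 10 * 1e6 * 215 / 1000 bits
= 2150000 bits
= 268750 bytes
= 262.4512 KB
BDP = 2150000 bits (268750 bytes)


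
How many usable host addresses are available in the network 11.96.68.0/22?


Host bits = 32 - 22 = 10
Total addresses = 2^10 = 1024
Usable = total - 2 (network and broadcast)
Usable hosts: 1022


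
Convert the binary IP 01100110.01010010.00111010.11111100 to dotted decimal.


01100110 = 102
01010010 = 82
00111010 = 58
11111100 = 252
IP: 102.82.58.252


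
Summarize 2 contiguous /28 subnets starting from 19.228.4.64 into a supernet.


Original prefix: /28
Number of subnets: 2 = 2^1
New prefix = 28 - 1 = 27
Supernet: 19.228.4.64/27


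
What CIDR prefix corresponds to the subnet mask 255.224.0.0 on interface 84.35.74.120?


Binary: 11111111.11100000.00000000.00000000
Count leading 1s
Prefix: /11


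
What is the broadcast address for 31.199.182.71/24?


Network: 31.199.182.0/24
Host bits = 8
Set all host bits to 1:
Broadcast: 31.199.182.255


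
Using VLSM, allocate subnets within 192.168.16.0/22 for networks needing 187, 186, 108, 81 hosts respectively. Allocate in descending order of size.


187 hosts -> /24 (254 usable): 192.168.16.0/24
186 hosts -> /24 (254 usable): 192.168.17.0/24
108 hosts -> /25 (126 usable): 192.168.18.0/25
81 hosts -> /25 (126 usable): 192.168.18.128/25
Allocation: 192.168.16.0/24 (187 hosts, 254 usable); 192.168.17.0/24 (186 hosts, 254 usable); 192.168.18.0/25 (108 hosts, 126 usable); 192.168.18.128/25 (81 hosts, 126 usable)


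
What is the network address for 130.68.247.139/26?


IP:   10000010.01000100.11110111.10001011
Mask: 11111111.11111111.11111111.11000000
AND operation:
Net:  10000010.01000100.11110111.10000000
Network: 130.68.247.128/26


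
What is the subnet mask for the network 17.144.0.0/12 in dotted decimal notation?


/12 means 12 network bits, 20 host bits
Binary: 11111111111100000000000000000000
Mask: 255.240.0.0


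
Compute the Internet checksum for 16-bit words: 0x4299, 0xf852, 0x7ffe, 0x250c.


Sum all words (with carry folding):
+ 0x4299 = 0x4299
+ 0xf852 = 0x3aec
+ 0x7ffe = 0xbaea
+ 0x250c = 0xdff6
One's complement: ~0xdff6
Checksum = 0x2009


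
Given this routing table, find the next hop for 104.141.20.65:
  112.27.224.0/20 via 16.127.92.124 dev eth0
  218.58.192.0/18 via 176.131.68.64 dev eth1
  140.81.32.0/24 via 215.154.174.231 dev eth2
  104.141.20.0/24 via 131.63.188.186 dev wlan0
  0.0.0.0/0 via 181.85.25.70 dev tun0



Longest prefix match for 104.141.20.65:
  /20 112.27.224.0: no
  /18 218.58.192.0: no
  /24 140.81.32.0: no
  /24 104.141.20.0: MATCH
  /0 0.0.0.0: MATCH
Selected: next-hop 131.63.188.186 via wlan0 (matched /24)


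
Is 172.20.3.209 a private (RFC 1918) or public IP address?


RFC 1918 private ranges:
  10.0.0.0/8 (10.0.0.0 - 10.255.255.255)
  172.16.0.0/12 (172.16.0.0 - 172.31.255.255)
  192.168.0.0/16 (192.168.0.0 - 192.168.255.255)
Private (in 172.16.0.0/12)


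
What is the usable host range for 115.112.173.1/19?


Network: 115.112.160.0
Broadcast: 115.112.191.255
First usable = network + 1
Last usable = broadcast - 1
Range: 115.112.160.1 to 115.112.191.254


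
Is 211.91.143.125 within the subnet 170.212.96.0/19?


Subnet network: 170.212.96.0
Test IP AND mask: 211.91.128.0
No, 211.91.143.125 is not in 170.212.96.0/19


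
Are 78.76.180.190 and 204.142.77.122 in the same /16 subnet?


Mask: 255.255.0.0
78.76.180.190 AND mask = 78.76.0.0
204.142.77.122 AND mask = 204.142.0.0
No, different subnets (78.76.0.0 vs 204.142.0.0)


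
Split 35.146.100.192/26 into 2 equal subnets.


New prefix = 26 + 1 = 27
Each subnet has 32 addresses
  35.146.100.192/27
  35.146.100.224/27
Subnets: 35.146.100.192/27, 35.146.100.224/27


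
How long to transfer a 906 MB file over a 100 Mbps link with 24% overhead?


Effective throughput = 100 * (1 - 24/100) = 76 Mbps
File size in Mb = 906 * 8 = 7248 Mb
Time = 7248 / 76
Time = 95.3684 seconds


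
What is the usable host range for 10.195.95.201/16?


Network: 10.195.0.0
Broadcast: 10.195.255.255
First usable = network + 1
Last usable = broadcast - 1
Range: 10.195.0.1 to 10.195.255.254


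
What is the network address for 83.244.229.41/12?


IP:   01010011.11110100.11100101.00101001
Mask: 11111111.11110000.00000000.00000000
AND operation:
Net:  01010011.11110000.00000000.00000000
Network: 83.240.0.0/12


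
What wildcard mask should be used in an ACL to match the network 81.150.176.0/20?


Subnet mask: 255.255.240.0
Wildcard = 255.255.255.255 - subnet mask
255 - 255 = 0
255 - 255 = 0
255 - 240 = 15
255 - 0 = 255
Wildcard: 0.0.15.255


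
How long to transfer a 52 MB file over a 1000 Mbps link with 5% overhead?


Effective throughput = 1000 * (1 - 5/100) = 950 Mbps
File size in Mb = 52 * 8 = 416 Mb
Time = 416 / 950
Time = 0.4379 seconds


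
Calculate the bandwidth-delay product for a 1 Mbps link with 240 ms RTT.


BDP = bandwidth * RTT
= 1 Mbps * 240 ms
= 1 * 1e6 * 240 / 1000 bits
= 240000 bits
= 30000 bytes
= 29.2969 KB
BDP = 240000 bits (30000 bytes)


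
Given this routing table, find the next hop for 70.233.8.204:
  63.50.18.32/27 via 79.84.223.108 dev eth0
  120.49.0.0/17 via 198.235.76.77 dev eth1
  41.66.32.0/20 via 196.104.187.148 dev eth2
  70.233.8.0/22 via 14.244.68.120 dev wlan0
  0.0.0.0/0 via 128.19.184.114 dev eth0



Longest prefix match for 70.233.8.204:
  /27 63.50.18.32: no
  /17 120.49.0.0: no
  /20 41.66.32.0: no
  /22 70.233.8.0: MATCH
  /0 0.0.0.0: MATCH
Selected: next-hop 14.244.68.120 via wlan0 (matched /22)


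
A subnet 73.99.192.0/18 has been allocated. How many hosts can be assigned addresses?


Host bits = 32 - 18 = 14
Total addresses = 2^14 = 16384
Usable = total - 2 (network and broadcast)
Usable hosts: 16382


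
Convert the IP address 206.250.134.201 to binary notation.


206 = 11001110
250 = 11111010
134 = 10000110
201 = 11001001
Binary: 11001110.11111010.10000110.11001001


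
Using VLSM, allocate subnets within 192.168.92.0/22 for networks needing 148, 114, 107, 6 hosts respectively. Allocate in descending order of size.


148 hosts -> /24 (254 usable): 192.168.92.0/24
114 hosts -> /25 (126 usable): 192.168.93.0/25
107 hosts -> /25 (126 usable): 192.168.93.128/25
6 hosts -> /29 (6 usable): 192.168.94.0/29
Allocation: 192.168.92.0/24 (148 hosts, 254 usable); 192.168.93.0/25 (114 hosts, 126 usable); 192.168.93.128/25 (107 hosts, 126 usable); 192.168.94.0/29 (6 hosts, 6 usable)


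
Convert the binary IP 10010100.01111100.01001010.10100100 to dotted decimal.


10010100 = 148
01111100 = 124
01001010 = 74
10100100 = 164
IP: 148.124.74.164


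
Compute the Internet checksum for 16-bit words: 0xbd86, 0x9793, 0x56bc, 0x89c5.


Sum all words (with carry folding):
+ 0xbd86 = 0xbd86
+ 0x9793 = 0x551a
+ 0x56bc = 0xabd6
+ 0x89c5 = 0x359c
One's complement: ~0x359c
Checksum = 0xca63


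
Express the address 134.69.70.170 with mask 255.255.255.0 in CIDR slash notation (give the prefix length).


Binary: 11111111.11111111.11111111.00000000
Count leading 1s
Prefix: /24


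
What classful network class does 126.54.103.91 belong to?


First octet: 126
Binary: 01111110
0xxxxxxx -> Class A (1-126)
Class A, default mask 255.0.0.0 (/8)


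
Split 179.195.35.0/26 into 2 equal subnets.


New prefix = 26 + 1 = 27
Each subnet has 32 addresses
  179.195.35.0/27
  179.195.35.32/27
Subnets: 179.195.35.0/27, 179.195.35.32/27


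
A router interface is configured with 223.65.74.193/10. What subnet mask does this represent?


/10 means 10 network bits, 22 host bits
Binary: 11111111110000000000000000000000
Mask: 255.192.0.0


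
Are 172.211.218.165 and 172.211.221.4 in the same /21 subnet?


Mask: 255.255.248.0
172.211.218.165 AND mask = 172.211.216.0
172.211.221.4 AND mask = 172.211.216.0
Yes, same subnet (172.211.216.0)


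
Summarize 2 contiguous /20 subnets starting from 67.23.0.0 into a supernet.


Original prefix: /20
Number of subnets: 2 = 2^1
New prefix = 20 - 1 = 19
Supernet: 67.23.0.0/19


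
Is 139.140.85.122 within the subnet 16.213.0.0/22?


Subnet network: 16.213.0.0
Test IP AND mask: 139.140.84.0
No, 139.140.85.122 is not in 16.213.0.0/22


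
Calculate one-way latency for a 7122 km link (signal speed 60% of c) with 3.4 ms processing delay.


Speed = 0.6 * 3e5 km/s = 180000 km/s
Propagation delay = 7122 / 180000 = 0.0396 s = 39.5667 ms
Processing delay = 3.4 ms
Total one-way latency = 42.9667 ms


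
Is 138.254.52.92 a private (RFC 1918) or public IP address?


RFC 1918 private ranges:
  10.0.0.0/8 (10.0.0.0 - 10.255.255.255)
  172.16.0.0/12 (172.16.0.0 - 172.31.255.255)
  192.168.0.0/16 (192.168.0.0 - 192.168.255.255)
Public (not in any RFC 1918 range)


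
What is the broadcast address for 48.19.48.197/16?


Network: 48.19.0.0/16
Host bits = 16
Set all host bits to 1:
Broadcast: 48.19.255.255


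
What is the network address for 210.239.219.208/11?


IP:   11010010.11101111.11011011.11010000
Mask: 11111111.11100000.00000000.00000000
AND operation:
Net:  11010010.11100000.00000000.00000000
Network: 210.224.0.0/11


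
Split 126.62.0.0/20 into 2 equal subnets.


New prefix = 20 + 1 = 21
Each subnet has 2048 addresses
  126.62.0.0/21
  126.62.8.0/21
Subnets: 126.62.0.0/21, 126.62.8.0/21


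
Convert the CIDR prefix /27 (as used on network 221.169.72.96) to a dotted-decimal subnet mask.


/27 means 27 network bits, 5 host bits
Binary: 11111111111111111111111111100000
Mask: 255.255.255.224


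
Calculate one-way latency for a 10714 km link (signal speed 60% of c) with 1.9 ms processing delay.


Speed = 0.6 * 3e5 km/s = 180000 km/s
Propagation delay = 10714 / 180000 = 0.0595 s = 59.5222 ms
Processing delay = 1.9 ms
Total one-way latency = 61.4222 ms


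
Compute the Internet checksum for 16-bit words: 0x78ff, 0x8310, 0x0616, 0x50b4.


Sum all words (with carry folding):
+ 0x78ff = 0x78ff
+ 0x8310 = 0xfc0f
+ 0x0616 = 0x0226
+ 0x50b4 = 0x52da
One's complement: ~0x52da
Checksum = 0xad25


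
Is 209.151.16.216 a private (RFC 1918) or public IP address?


RFC 1918 private ranges:
  10.0.0.0/8 (10.0.0.0 - 10.255.255.255)
  172.16.0.0/12 (172.16.0.0 - 172.31.255.255)
  192.168.0.0/16 (192.168.0.0 - 192.168.255.255)
Public (not in any RFC 1918 range)


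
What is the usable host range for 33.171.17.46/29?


Network: 33.171.17.40
Broadcast: 33.171.17.47
First usable = network + 1
Last usable = broadcast - 1
Range: 33.171.17.41 to 33.171.17.46


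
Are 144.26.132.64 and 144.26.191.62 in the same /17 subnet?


Mask: 255.255.128.0
144.26.132.64 AND mask = 144.26.128.0
144.26.191.62 AND mask = 144.26.128.0
Yes, same subnet (144.26.128.0)


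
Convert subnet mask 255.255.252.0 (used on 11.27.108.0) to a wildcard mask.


Subnet mask: 255.255.252.0
Wildcard = 255.255.255.255 - subnet mask
255 - 255 = 0
255 - 255 = 0
255 - 252 = 3
255 - 0 = 255
Wildcard: 0.0.3.255


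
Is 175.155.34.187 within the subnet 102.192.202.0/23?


Subnet network: 102.192.202.0
Test IP AND mask: 175.155.34.0
No, 175.155.34.187 is not in 102.192.202.0/23


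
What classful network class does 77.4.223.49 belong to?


First octet: 77
Binary: 01001101
0xxxxxxx -> Class A (1-126)
Class A, default mask 255.0.0.0 (/8)


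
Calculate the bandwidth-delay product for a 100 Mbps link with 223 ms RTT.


BDP = bandwidth * RTT
= 100 Mbps * 223 ms
= 100 * 1e6 * 223 / 1000 bits
= 22300000 bits
= 2787500 bytes
= 2722.168 KB
BDP = 22300000 bits (2787500 bytes)


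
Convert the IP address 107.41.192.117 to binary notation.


107 = 01101011
41 = 00101001
192 = 11000000
117 = 01110101
Binary: 01101011.00101001.11000000.01110101


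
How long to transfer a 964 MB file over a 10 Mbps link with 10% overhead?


Effective throughput = 10 * (1 - 10/100) = 9 Mbps
File size in Mb = 964 * 8 = 7712 Mb
Time = 7712 / 9
Time = 856.8889 seconds


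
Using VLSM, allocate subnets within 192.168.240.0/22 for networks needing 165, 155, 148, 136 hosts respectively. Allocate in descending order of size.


165 hosts -> /24 (254 usable): 192.168.240.0/24
155 hosts -> /24 (254 usable): 192.168.241.0/24
148 hosts -> /24 (254 usable): 192.168.242.0/24
136 hosts -> /24 (254 usable): 192.168.243.0/24
Allocation: 192.168.240.0/24 (165 hosts, 254 usable); 192.168.241.0/24 (155 hosts, 254 usable); 192.168.242.0/24 (148 hosts, 254 usable); 192.168.243.0/24 (136 hosts, 254 usable)


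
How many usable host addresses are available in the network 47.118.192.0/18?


Host bits = 32 - 18 = 14
Total addresses = 2^14 = 16384
Usable = total - 2 (network and broadcast)
Usable hosts: 16382


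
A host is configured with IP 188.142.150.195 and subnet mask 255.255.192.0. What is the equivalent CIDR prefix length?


Binary: 11111111.11111111.11000000.00000000
Count leading 1s
Prefix: /18


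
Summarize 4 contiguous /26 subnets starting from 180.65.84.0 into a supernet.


Original prefix: /26
Number of subnets: 4 = 2^2
New prefix = 26 - 2 = 24
Supernet: 180.65.84.0/24


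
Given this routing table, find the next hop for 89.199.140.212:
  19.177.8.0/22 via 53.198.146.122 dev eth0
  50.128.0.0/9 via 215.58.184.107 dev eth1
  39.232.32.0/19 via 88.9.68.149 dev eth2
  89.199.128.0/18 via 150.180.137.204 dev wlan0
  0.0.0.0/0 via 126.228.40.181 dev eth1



Longest prefix match for 89.199.140.212:
  /22 19.177.8.0: no
  /9 50.128.0.0: no
  /19 39.232.32.0: no
  /18 89.199.128.0: MATCH
  /0 0.0.0.0: MATCH
Selected: next-hop 150.180.137.204 via wlan0 (matched /18)


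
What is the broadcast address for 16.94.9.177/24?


Network: 16.94.9.0/24
Host bits = 8
Set all host bits to 1:
Broadcast: 16.94.9.255


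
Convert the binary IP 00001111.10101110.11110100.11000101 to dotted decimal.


00001111 = 15
10101110 = 174
11110100 = 244
11000101 = 197
IP: 15.174.244.197


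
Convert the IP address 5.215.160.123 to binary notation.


5 = 00000101
215 = 11010111
160 = 10100000
123 = 01111011
Binary: 00000101.11010111.10100000.01111011


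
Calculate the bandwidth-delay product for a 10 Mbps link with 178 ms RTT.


BDP = bandwidth * RTT
= 10 Mbps * 178 ms
= 10 * 1e6 * 178 / 1000 bits
= 1780000 bits
= 222500 bytes
= 217.2852 KB
BDP = 1780000 bits (222500 bytes)


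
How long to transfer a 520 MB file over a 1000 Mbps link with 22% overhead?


Effective throughput = 1000 * (1 - 22/100) = 780 Mbps
File size in Mb = 520 * 8 = 4160 Mb
Time = 4160 / 780
Time = 5.3333 seconds


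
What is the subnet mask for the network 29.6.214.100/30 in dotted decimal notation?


/30 means 30 network bits, 2 host bits
Binary: 11111111111111111111111111111100
Mask: 255.255.255.252


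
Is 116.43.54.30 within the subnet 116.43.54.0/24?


Subnet network: 116.43.54.0
Test IP AND mask: 116.43.54.0
Yes, 116.43.54.30 is in 116.43.54.0/24


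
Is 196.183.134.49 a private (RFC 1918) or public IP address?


RFC 1918 private ranges:
  10.0.0.0/8 (10.0.0.0 - 10.255.255.255)
  172.16.0.0/12 (172.16.0.0 - 172.31.255.255)
  192.168.0.0/16 (192.168.0.0 - 192.168.255.255)
Public (not in any RFC 1918 range)


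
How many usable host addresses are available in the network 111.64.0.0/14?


Host bits = 32 - 14 = 18
Total addresses = 2^18 = 262144
Usable = total - 2 (network and broadcast)
Usable hosts: 262142


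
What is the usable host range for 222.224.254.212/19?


Network: 222.224.224.0
Broadcast: 222.224.255.255
First usable = network + 1
Last usable = broadcast - 1
Range: 222.224.224.1 to 222.224.255.254


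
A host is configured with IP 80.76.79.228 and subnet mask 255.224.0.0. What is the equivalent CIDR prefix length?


Binary: 11111111.11100000.00000000.00000000
Count leading 1s
Prefix: /11


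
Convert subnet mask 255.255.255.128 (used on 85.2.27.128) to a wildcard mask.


Subnet mask: 255.255.255.128
Wildcard = 255.255.255.255 - subnet mask
255 - 255 = 0
255 - 255 = 0
255 - 255 = 0
255 - 128 = 127
Wildcard: 0.0.0.127


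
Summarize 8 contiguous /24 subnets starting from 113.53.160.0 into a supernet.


Original prefix: /24
Number of subnets: 8 = 2^3
New prefix = 24 - 3 = 21
Supernet: 113.53.160.0/21


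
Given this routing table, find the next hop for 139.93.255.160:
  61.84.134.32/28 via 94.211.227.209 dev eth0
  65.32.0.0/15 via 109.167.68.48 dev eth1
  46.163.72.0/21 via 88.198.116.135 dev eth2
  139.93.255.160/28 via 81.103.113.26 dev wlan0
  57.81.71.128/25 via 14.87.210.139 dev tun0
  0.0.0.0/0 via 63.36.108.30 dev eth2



Longest prefix match for 139.93.255.160:
  /28 61.84.134.32: no
  /15 65.32.0.0: no
  /21 46.163.72.0: no
  /28 139.93.255.160: MATCH
  /25 57.81.71.128: no
  /0 0.0.0.0: MATCH
Selected: next-hop 81.103.113.26 via wlan0 (matched /28)


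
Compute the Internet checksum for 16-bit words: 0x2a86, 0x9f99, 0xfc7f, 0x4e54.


Sum all words (with carry folding):
+ 0x2a86 = 0x2a86
+ 0x9f99 = 0xca1f
+ 0xfc7f = 0xc69f
+ 0x4e54 = 0x14f4
One's complement: ~0x14f4
Checksum = 0xeb0b


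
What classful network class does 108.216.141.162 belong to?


First octet: 108
Binary: 01101100
0xxxxxxx -> Class A (1-126)
Class A, default mask 255.0.0.0 (/8)


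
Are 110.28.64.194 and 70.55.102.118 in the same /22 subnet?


Mask: 255.255.252.0
110.28.64.194 AND mask = 110.28.64.0
70.55.102.118 AND mask = 70.55.100.0
No, different subnets (110.28.64.0 vs 70.55.100.0)


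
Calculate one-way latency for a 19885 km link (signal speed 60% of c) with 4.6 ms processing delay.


Speed = 0.6 * 3e5 km/s = 180000 km/s
Propagation delay = 19885 / 180000 = 0.1105 s = 110.4722 ms
Processing delay = 4.6 ms
Total one-way latency = 115.0722 ms


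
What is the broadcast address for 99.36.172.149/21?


Network: 99.36.168.0/21
Host bits = 11
Set all host bits to 1:
Broadcast: 99.36.175.255


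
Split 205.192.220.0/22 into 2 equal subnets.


New prefix = 22 + 1 = 23
Each subnet has 512 addresses
  205.192.220.0/23
  205.192.222.0/23
Subnets: 205.192.220.0/23, 205.192.222.0/23


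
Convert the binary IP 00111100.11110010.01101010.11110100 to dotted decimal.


00111100 = 60
11110010 = 242
01101010 = 106
11110100 = 244
IP: 60.242.106.244


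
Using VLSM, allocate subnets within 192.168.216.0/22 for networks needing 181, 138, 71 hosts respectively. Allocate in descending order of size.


181 hosts -> /24 (254 usable): 192.168.216.0/24
138 hosts -> /24 (254 usable): 192.168.217.0/24
71 hosts -> /25 (126 usable): 192.168.218.0/25
Allocation: 192.168.216.0/24 (181 hosts, 254 usable); 192.168.217.0/24 (138 hosts, 254 usable); 192.168.218.0/25 (71 hosts, 126 usable)


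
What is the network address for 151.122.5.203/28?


IP:   10010111.01111010.00000101.11001011
Mask: 11111111.11111111.11111111.11110000
AND operation:
Net:  10010111.01111010.00000101.11000000
Network: 151.122.5.192/28


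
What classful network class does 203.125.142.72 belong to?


First octet: 203
Binary: 11001011
110xxxxx -> Class C (192-223)
Class C, default mask 255.255.255.0 (/24)


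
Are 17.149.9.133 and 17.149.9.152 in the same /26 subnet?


Mask: 255.255.255.192
17.149.9.133 AND mask = 17.149.9.128
17.149.9.152 AND mask = 17.149.9.128
Yes, same subnet (17.149.9.128)


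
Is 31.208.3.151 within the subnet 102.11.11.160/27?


Subnet network: 102.11.11.160
Test IP AND mask: 31.208.3.128
No, 31.208.3.151 is not in 102.11.11.160/27


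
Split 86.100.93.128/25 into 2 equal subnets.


New prefix = 25 + 1 = 26
Each subnet has 64 addresses
  86.100.93.128/26
  86.100.93.192/26
Subnets: 86.100.93.128/26, 86.100.93.192/26


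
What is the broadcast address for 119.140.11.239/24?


Network: 119.140.11.0/24
Host bits = 8
Set all host bits to 1:
Broadcast: 119.140.11.255


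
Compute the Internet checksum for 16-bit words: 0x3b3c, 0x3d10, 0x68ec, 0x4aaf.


Sum all words (with carry folding):
+ 0x3b3c = 0x3b3c
+ 0x3d10 = 0x784c
+ 0x68ec = 0xe138
+ 0x4aaf = 0x2be8
One's complement: ~0x2be8
Checksum = 0xd417


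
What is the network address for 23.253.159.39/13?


IP:   00010111.11111101.10011111.00100111
Mask: 11111111.11111000.00000000.00000000
AND operation:
Net:  00010111.11111000.00000000.00000000
Network: 23.248.0.0/13


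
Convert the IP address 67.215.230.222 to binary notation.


67 = 01000011
215 = 11010111
230 = 11100110
222 = 11011110
Binary: 01000011.11010111.11100110.11011110


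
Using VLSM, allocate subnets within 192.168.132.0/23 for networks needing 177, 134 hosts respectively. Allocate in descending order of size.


177 hosts -> /24 (254 usable): 192.168.132.0/24
134 hosts -> /24 (254 usable): 192.168.133.0/24
Allocation: 192.168.132.0/24 (177 hosts, 254 usable); 192.168.133.0/24 (134 hosts, 254 usable)


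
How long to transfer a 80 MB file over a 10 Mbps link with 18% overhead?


Effective throughput = 10 * (1 - 18/100) = 8.2 Mbps
File size in Mb = 80 * 8 = 640 Mb
Time = 640 / 8.2
Time = 78.0488 seconds


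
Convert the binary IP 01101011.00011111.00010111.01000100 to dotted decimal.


01101011 = 107
00011111 = 31
00010111 = 23
01000100 = 68
IP: 107.31.23.68


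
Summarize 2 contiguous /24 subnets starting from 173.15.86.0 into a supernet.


Original prefix: /24
Number of subnets: 2 = 2^1
New prefix = 24 - 1 = 23
Supernet: 173.15.86.0/23


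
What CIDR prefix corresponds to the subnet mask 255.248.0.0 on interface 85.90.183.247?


Binary: 11111111.11111000.00000000.00000000
Count leading 1s
Prefix: /13


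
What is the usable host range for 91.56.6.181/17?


Network: 91.56.0.0
Broadcast: 91.56.127.255
First usable = network + 1
Last usable = broadcast - 1
Range: 91.56.0.1 to 91.56.127.254


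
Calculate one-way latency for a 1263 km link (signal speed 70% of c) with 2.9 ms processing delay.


Speed = 0.7 * 3e5 km/s = 210000 km/s
Propagation delay = 1263 / 210000 = 0.006 s = 6.0143 ms
Processing delay = 2.9 ms
Total one-way latency = 8.9143 ms


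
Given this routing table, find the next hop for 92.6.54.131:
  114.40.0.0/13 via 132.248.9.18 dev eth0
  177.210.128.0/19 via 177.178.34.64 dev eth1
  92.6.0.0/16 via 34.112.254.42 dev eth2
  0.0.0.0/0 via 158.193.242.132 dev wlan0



Longest prefix match for 92.6.54.131:
  /13 114.40.0.0: no
  /19 177.210.128.0: no
  /16 92.6.0.0: MATCH
  /0 0.0.0.0: MATCH
Selected: next-hop 34.112.254.42 via eth2 (matched /16)


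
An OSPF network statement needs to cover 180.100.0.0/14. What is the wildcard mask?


Subnet mask: 255.252.0.0
Wildcard = 255.255.255.255 - subnet mask
255 - 255 = 0
255 - 252 = 3
255 - 0 = 255
255 - 0 = 255
Wildcard: 0.3.255.255


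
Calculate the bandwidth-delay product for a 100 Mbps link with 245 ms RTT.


BDP = bandwidth * RTT
= 100 Mbps * 245 ms
= 100 * 1e6 * 245 / 1000 bits
= 24500000 bits
= 3062500 bytes
= 2990.7227 KB
BDP = 24500000 bits (3062500 bytes)


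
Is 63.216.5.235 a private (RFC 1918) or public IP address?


RFC 1918 private ranges:
  10.0.0.0/8 (10.0.0.0 - 10.255.255.255)
  172.16.0.0/12 (172.16.0.0 - 172.31.255.255)
  192.168.0.0/16 (192.168.0.0 - 192.168.255.255)
Public (not in any RFC 1918 range)


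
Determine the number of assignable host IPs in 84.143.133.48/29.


Host bits = 32 - 29 = 3
Total addresses = 2^3 = 8
Usable = total - 2 (network and broadcast)
Usable hosts: 6


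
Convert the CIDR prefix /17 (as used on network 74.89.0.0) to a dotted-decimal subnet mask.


/17 means 17 network bits, 15 host bits
Binary: 11111111111111111000000000000000
Mask: 255.255.128.0


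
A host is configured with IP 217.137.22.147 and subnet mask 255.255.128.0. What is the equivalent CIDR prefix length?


Binary: 11111111.11111111.10000000.00000000
Count leading 1s
Prefix: /17


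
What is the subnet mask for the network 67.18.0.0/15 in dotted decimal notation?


/15 means 15 network bits, 17 host bits
Binary: 11111111111111100000000000000000
Mask: 255.254.0.0


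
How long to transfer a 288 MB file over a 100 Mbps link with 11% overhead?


Effective throughput = 100 * (1 - 11/100) = 89 Mbps
File size in Mb = 288 * 8 = 2304 Mb
Time = 2304 / 89
Time = 25.8876 seconds


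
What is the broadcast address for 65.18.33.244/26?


Network: 65.18.33.192/26
Host bits = 6
Set all host bits to 1:
Broadcast: 65.18.33.255
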